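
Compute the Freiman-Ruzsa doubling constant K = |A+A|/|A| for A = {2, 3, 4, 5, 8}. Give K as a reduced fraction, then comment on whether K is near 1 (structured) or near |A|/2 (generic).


|A| = 5.
Compute A + A by enumerating all 25 pairs.
A + A = {4, 5, 6, 7, 8, 9, 10, 11, 12, 13, 16}, so |A + A| = 11.
K = |A + A| / |A| = 11/5 (already in lowest terms) ≈ 2.2000.
Reference: AP of size 5 gives K = 9/5 ≈ 1.8000; a fully generic set of size 5 gives K ≈ 3.0000.

|A| = 5, |A + A| = 11, K = 11/5.


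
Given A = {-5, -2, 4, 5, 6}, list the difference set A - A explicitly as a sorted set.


A - A = {a - a' : a, a' ∈ A}.
Compute a - a' for each ordered pair (a, a'):
a = -5: -5--5=0, -5--2=-3, -5-4=-9, -5-5=-10, -5-6=-11
a = -2: -2--5=3, -2--2=0, -2-4=-6, -2-5=-7, -2-6=-8
a = 4: 4--5=9, 4--2=6, 4-4=0, 4-5=-1, 4-6=-2
a = 5: 5--5=10, 5--2=7, 5-4=1, 5-5=0, 5-6=-1
a = 6: 6--5=11, 6--2=8, 6-4=2, 6-5=1, 6-6=0
Collecting distinct values (and noting 0 appears from a-a):
A - A = {-11, -10, -9, -8, -7, -6, -3, -2, -1, 0, 1, 2, 3, 6, 7, 8, 9, 10, 11}
|A - A| = 19

A - A = {-11, -10, -9, -8, -7, -6, -3, -2, -1, 0, 1, 2, 3, 6, 7, 8, 9, 10, 11}


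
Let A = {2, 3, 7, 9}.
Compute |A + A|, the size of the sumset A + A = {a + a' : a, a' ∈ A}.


A + A = {a + a' : a, a' ∈ A}; |A| = 4.
General bounds: 2|A| - 1 ≤ |A + A| ≤ |A|(|A|+1)/2, i.e. 7 ≤ |A + A| ≤ 10.
Lower bound 2|A|-1 is attained iff A is an arithmetic progression.
Enumerate sums a + a' for a ≤ a' (symmetric, so this suffices):
a = 2: 2+2=4, 2+3=5, 2+7=9, 2+9=11
a = 3: 3+3=6, 3+7=10, 3+9=12
a = 7: 7+7=14, 7+9=16
a = 9: 9+9=18
Distinct sums: {4, 5, 6, 9, 10, 11, 12, 14, 16, 18}
|A + A| = 10

|A + A| = 10


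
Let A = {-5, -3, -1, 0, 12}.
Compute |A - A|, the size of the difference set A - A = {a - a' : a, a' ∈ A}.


A - A = {a - a' : a, a' ∈ A}; |A| = 5.
Bounds: 2|A|-1 ≤ |A - A| ≤ |A|² - |A| + 1, i.e. 9 ≤ |A - A| ≤ 21.
Note: 0 ∈ A - A always (from a - a). The set is symmetric: if d ∈ A - A then -d ∈ A - A.
Enumerate nonzero differences d = a - a' with a > a' (then include -d):
Positive differences: {1, 2, 3, 4, 5, 12, 13, 15, 17}
Full difference set: {0} ∪ (positive diffs) ∪ (negative diffs).
|A - A| = 1 + 2·9 = 19 (matches direct enumeration: 19).

|A - A| = 19


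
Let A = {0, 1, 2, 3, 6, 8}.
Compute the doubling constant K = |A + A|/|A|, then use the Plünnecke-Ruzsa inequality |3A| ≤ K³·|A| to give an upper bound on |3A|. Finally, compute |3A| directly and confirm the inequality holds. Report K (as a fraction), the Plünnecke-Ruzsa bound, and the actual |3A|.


|A| = 6.
Step 1: Compute A + A by enumerating all 36 pairs.
A + A = {0, 1, 2, 3, 4, 5, 6, 7, 8, 9, 10, 11, 12, 14, 16}, so |A + A| = 15.
Step 2: Doubling constant K = |A + A|/|A| = 15/6 = 15/6 ≈ 2.5000.
Step 3: Plünnecke-Ruzsa gives |3A| ≤ K³·|A| = (2.5000)³ · 6 ≈ 93.7500.
Step 4: Compute 3A = A + A + A directly by enumerating all triples (a,b,c) ∈ A³; |3A| = 23.
Step 5: Check 23 ≤ 93.7500? Yes ✓.

K = 15/6, Plünnecke-Ruzsa bound K³|A| ≈ 93.7500, |3A| = 23, inequality holds.


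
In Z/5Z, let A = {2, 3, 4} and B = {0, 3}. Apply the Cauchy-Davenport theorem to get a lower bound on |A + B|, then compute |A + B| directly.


Cauchy-Davenport: |A + B| ≥ min(p, |A| + |B| - 1) for A, B nonempty in Z/pZ.
|A| = 3, |B| = 2, p = 5.
CD lower bound = min(5, 3 + 2 - 1) = min(5, 4) = 4.
Compute A + B mod 5 directly:
a = 2: 2+0=2, 2+3=0
a = 3: 3+0=3, 3+3=1
a = 4: 4+0=4, 4+3=2
A + B = {0, 1, 2, 3, 4}, so |A + B| = 5.
Verify: 5 ≥ 4? Yes ✓.

CD lower bound = 4, actual |A + B| = 5.


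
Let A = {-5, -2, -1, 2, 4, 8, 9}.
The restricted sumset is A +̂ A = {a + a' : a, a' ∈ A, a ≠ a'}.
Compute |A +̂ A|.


Restricted sumset: A +̂ A = {a + a' : a ∈ A, a' ∈ A, a ≠ a'}.
Equivalently, take A + A and drop any sum 2a that is achievable ONLY as a + a for a ∈ A (i.e. sums representable only with equal summands).
Enumerate pairs (a, a') with a < a' (symmetric, so each unordered pair gives one sum; this covers all a ≠ a'):
  -5 + -2 = -7
  -5 + -1 = -6
  -5 + 2 = -3
  -5 + 4 = -1
  -5 + 8 = 3
  -5 + 9 = 4
  -2 + -1 = -3
  -2 + 2 = 0
  -2 + 4 = 2
  -2 + 8 = 6
  -2 + 9 = 7
  -1 + 2 = 1
  -1 + 4 = 3
  -1 + 8 = 7
  -1 + 9 = 8
  2 + 4 = 6
  2 + 8 = 10
  2 + 9 = 11
  4 + 8 = 12
  4 + 9 = 13
  8 + 9 = 17
Collected distinct sums: {-7, -6, -3, -1, 0, 1, 2, 3, 4, 6, 7, 8, 10, 11, 12, 13, 17}
|A +̂ A| = 17
(Reference bound: |A +̂ A| ≥ 2|A| - 3 for |A| ≥ 2, with |A| = 7 giving ≥ 11.)

|A +̂ A| = 17


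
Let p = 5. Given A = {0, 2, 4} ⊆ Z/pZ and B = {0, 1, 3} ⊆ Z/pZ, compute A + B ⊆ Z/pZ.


Work in Z/5Z: reduce every sum a + b modulo 5.
Enumerate all 9 pairs:
a = 0: 0+0=0, 0+1=1, 0+3=3
a = 2: 2+0=2, 2+1=3, 2+3=0
a = 4: 4+0=4, 4+1=0, 4+3=2
Distinct residues collected: {0, 1, 2, 3, 4}
|A + B| = 5 (out of 5 total residues).

A + B = {0, 1, 2, 3, 4}


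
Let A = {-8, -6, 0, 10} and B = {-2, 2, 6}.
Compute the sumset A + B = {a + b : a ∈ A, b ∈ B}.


A + B = {a + b : a ∈ A, b ∈ B}.
Enumerate all |A|·|B| = 4·3 = 12 pairs (a, b) and collect distinct sums.
a = -8: -8+-2=-10, -8+2=-6, -8+6=-2
a = -6: -6+-2=-8, -6+2=-4, -6+6=0
a = 0: 0+-2=-2, 0+2=2, 0+6=6
a = 10: 10+-2=8, 10+2=12, 10+6=16
Collecting distinct sums: A + B = {-10, -8, -6, -4, -2, 0, 2, 6, 8, 12, 16}
|A + B| = 11

A + B = {-10, -8, -6, -4, -2, 0, 2, 6, 8, 12, 16}


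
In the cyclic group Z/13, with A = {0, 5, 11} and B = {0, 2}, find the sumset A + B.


Work in Z/13Z: reduce every sum a + b modulo 13.
Enumerate all 6 pairs:
a = 0: 0+0=0, 0+2=2
a = 5: 5+0=5, 5+2=7
a = 11: 11+0=11, 11+2=0
Distinct residues collected: {0, 2, 5, 7, 11}
|A + B| = 5 (out of 13 total residues).

A + B = {0, 2, 5, 7, 11}


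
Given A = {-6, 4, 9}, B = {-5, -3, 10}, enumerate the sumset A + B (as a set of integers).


A + B = {a + b : a ∈ A, b ∈ B}.
Enumerate all |A|·|B| = 3·3 = 9 pairs (a, b) and collect distinct sums.
a = -6: -6+-5=-11, -6+-3=-9, -6+10=4
a = 4: 4+-5=-1, 4+-3=1, 4+10=14
a = 9: 9+-5=4, 9+-3=6, 9+10=19
Collecting distinct sums: A + B = {-11, -9, -1, 1, 4, 6, 14, 19}
|A + B| = 8

A + B = {-11, -9, -1, 1, 4, 6, 14, 19}


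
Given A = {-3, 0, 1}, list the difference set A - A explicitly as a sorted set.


A - A = {a - a' : a, a' ∈ A}.
Compute a - a' for each ordered pair (a, a'):
a = -3: -3--3=0, -3-0=-3, -3-1=-4
a = 0: 0--3=3, 0-0=0, 0-1=-1
a = 1: 1--3=4, 1-0=1, 1-1=0
Collecting distinct values (and noting 0 appears from a-a):
A - A = {-4, -3, -1, 0, 1, 3, 4}
|A - A| = 7

A - A = {-4, -3, -1, 0, 1, 3, 4}


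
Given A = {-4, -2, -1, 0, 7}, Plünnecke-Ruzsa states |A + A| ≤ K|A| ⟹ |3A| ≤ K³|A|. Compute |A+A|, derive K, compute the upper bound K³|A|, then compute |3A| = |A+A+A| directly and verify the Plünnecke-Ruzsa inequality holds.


|A| = 5.
Step 1: Compute A + A by enumerating all 25 pairs.
A + A = {-8, -6, -5, -4, -3, -2, -1, 0, 3, 5, 6, 7, 14}, so |A + A| = 13.
Step 2: Doubling constant K = |A + A|/|A| = 13/5 = 13/5 ≈ 2.6000.
Step 3: Plünnecke-Ruzsa gives |3A| ≤ K³·|A| = (2.6000)³ · 5 ≈ 87.8800.
Step 4: Compute 3A = A + A + A directly by enumerating all triples (a,b,c) ∈ A³; |3A| = 24.
Step 5: Check 24 ≤ 87.8800? Yes ✓.

K = 13/5, Plünnecke-Ruzsa bound K³|A| ≈ 87.8800, |3A| = 24, inequality holds.


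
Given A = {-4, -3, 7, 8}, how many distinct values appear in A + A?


A + A = {a + a' : a, a' ∈ A}; |A| = 4.
General bounds: 2|A| - 1 ≤ |A + A| ≤ |A|(|A|+1)/2, i.e. 7 ≤ |A + A| ≤ 10.
Lower bound 2|A|-1 is attained iff A is an arithmetic progression.
Enumerate sums a + a' for a ≤ a' (symmetric, so this suffices):
a = -4: -4+-4=-8, -4+-3=-7, -4+7=3, -4+8=4
a = -3: -3+-3=-6, -3+7=4, -3+8=5
a = 7: 7+7=14, 7+8=15
a = 8: 8+8=16
Distinct sums: {-8, -7, -6, 3, 4, 5, 14, 15, 16}
|A + A| = 9

|A + A| = 9


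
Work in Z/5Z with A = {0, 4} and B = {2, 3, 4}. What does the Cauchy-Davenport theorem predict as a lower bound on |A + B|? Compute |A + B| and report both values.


Cauchy-Davenport: |A + B| ≥ min(p, |A| + |B| - 1) for A, B nonempty in Z/pZ.
|A| = 2, |B| = 3, p = 5.
CD lower bound = min(5, 2 + 3 - 1) = min(5, 4) = 4.
Compute A + B mod 5 directly:
a = 0: 0+2=2, 0+3=3, 0+4=4
a = 4: 4+2=1, 4+3=2, 4+4=3
A + B = {1, 2, 3, 4}, so |A + B| = 4.
Verify: 4 ≥ 4? Yes ✓.

CD lower bound = 4, actual |A + B| = 4.


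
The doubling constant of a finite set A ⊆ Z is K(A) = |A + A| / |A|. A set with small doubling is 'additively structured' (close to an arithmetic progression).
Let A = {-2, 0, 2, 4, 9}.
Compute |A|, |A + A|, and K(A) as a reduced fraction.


|A| = 5.
Compute A + A by enumerating all 25 pairs.
A + A = {-4, -2, 0, 2, 4, 6, 7, 8, 9, 11, 13, 18}, so |A + A| = 12.
K = |A + A| / |A| = 12/5 (already in lowest terms) ≈ 2.4000.
Reference: AP of size 5 gives K = 9/5 ≈ 1.8000; a fully generic set of size 5 gives K ≈ 3.0000.

|A| = 5, |A + A| = 12, K = 12/5.


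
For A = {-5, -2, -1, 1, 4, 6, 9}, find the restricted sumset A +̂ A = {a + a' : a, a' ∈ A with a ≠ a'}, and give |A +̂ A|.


Restricted sumset: A +̂ A = {a + a' : a ∈ A, a' ∈ A, a ≠ a'}.
Equivalently, take A + A and drop any sum 2a that is achievable ONLY as a + a for a ∈ A (i.e. sums representable only with equal summands).
Enumerate pairs (a, a') with a < a' (symmetric, so each unordered pair gives one sum; this covers all a ≠ a'):
  -5 + -2 = -7
  -5 + -1 = -6
  -5 + 1 = -4
  -5 + 4 = -1
  -5 + 6 = 1
  -5 + 9 = 4
  -2 + -1 = -3
  -2 + 1 = -1
  -2 + 4 = 2
  -2 + 6 = 4
  -2 + 9 = 7
  -1 + 1 = 0
  -1 + 4 = 3
  -1 + 6 = 5
  -1 + 9 = 8
  1 + 4 = 5
  1 + 6 = 7
  1 + 9 = 10
  4 + 6 = 10
  4 + 9 = 13
  6 + 9 = 15
Collected distinct sums: {-7, -6, -4, -3, -1, 0, 1, 2, 3, 4, 5, 7, 8, 10, 13, 15}
|A +̂ A| = 16
(Reference bound: |A +̂ A| ≥ 2|A| - 3 for |A| ≥ 2, with |A| = 7 giving ≥ 11.)

|A +̂ A| = 16


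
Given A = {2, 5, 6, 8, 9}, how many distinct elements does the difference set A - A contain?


A - A = {a - a' : a, a' ∈ A}; |A| = 5.
Bounds: 2|A|-1 ≤ |A - A| ≤ |A|² - |A| + 1, i.e. 9 ≤ |A - A| ≤ 21.
Note: 0 ∈ A - A always (from a - a). The set is symmetric: if d ∈ A - A then -d ∈ A - A.
Enumerate nonzero differences d = a - a' with a > a' (then include -d):
Positive differences: {1, 2, 3, 4, 6, 7}
Full difference set: {0} ∪ (positive diffs) ∪ (negative diffs).
|A - A| = 1 + 2·6 = 13 (matches direct enumeration: 13).

|A - A| = 13


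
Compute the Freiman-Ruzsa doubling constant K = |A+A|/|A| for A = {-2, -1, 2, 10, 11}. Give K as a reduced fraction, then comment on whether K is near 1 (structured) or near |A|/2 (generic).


|A| = 5.
Compute A + A by enumerating all 25 pairs.
A + A = {-4, -3, -2, 0, 1, 4, 8, 9, 10, 12, 13, 20, 21, 22}, so |A + A| = 14.
K = |A + A| / |A| = 14/5 (already in lowest terms) ≈ 2.8000.
Reference: AP of size 5 gives K = 9/5 ≈ 1.8000; a fully generic set of size 5 gives K ≈ 3.0000.

|A| = 5, |A + A| = 14, K = 14/5.


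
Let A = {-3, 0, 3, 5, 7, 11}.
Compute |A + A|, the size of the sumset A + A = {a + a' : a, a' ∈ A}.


A + A = {a + a' : a, a' ∈ A}; |A| = 6.
General bounds: 2|A| - 1 ≤ |A + A| ≤ |A|(|A|+1)/2, i.e. 11 ≤ |A + A| ≤ 21.
Lower bound 2|A|-1 is attained iff A is an arithmetic progression.
Enumerate sums a + a' for a ≤ a' (symmetric, so this suffices):
a = -3: -3+-3=-6, -3+0=-3, -3+3=0, -3+5=2, -3+7=4, -3+11=8
a = 0: 0+0=0, 0+3=3, 0+5=5, 0+7=7, 0+11=11
a = 3: 3+3=6, 3+5=8, 3+7=10, 3+11=14
a = 5: 5+5=10, 5+7=12, 5+11=16
a = 7: 7+7=14, 7+11=18
a = 11: 11+11=22
Distinct sums: {-6, -3, 0, 2, 3, 4, 5, 6, 7, 8, 10, 11, 12, 14, 16, 18, 22}
|A + A| = 17

|A + A| = 17


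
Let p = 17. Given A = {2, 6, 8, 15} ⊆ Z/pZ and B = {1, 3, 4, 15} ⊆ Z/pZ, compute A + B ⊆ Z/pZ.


Work in Z/17Z: reduce every sum a + b modulo 17.
Enumerate all 16 pairs:
a = 2: 2+1=3, 2+3=5, 2+4=6, 2+15=0
a = 6: 6+1=7, 6+3=9, 6+4=10, 6+15=4
a = 8: 8+1=9, 8+3=11, 8+4=12, 8+15=6
a = 15: 15+1=16, 15+3=1, 15+4=2, 15+15=13
Distinct residues collected: {0, 1, 2, 3, 4, 5, 6, 7, 9, 10, 11, 12, 13, 16}
|A + B| = 14 (out of 17 total residues).

A + B = {0, 1, 2, 3, 4, 5, 6, 7, 9, 10, 11, 12, 13, 16}


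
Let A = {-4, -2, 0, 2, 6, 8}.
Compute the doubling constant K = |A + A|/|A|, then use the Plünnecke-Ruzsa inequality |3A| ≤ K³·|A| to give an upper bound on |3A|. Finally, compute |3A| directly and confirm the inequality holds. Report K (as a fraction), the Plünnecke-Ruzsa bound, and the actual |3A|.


|A| = 6.
Step 1: Compute A + A by enumerating all 36 pairs.
A + A = {-8, -6, -4, -2, 0, 2, 4, 6, 8, 10, 12, 14, 16}, so |A + A| = 13.
Step 2: Doubling constant K = |A + A|/|A| = 13/6 = 13/6 ≈ 2.1667.
Step 3: Plünnecke-Ruzsa gives |3A| ≤ K³·|A| = (2.1667)³ · 6 ≈ 61.0278.
Step 4: Compute 3A = A + A + A directly by enumerating all triples (a,b,c) ∈ A³; |3A| = 19.
Step 5: Check 19 ≤ 61.0278? Yes ✓.

K = 13/6, Plünnecke-Ruzsa bound K³|A| ≈ 61.0278, |3A| = 19, inequality holds.


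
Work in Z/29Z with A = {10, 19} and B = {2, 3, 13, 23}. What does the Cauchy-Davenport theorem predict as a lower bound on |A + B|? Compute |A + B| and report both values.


Cauchy-Davenport: |A + B| ≥ min(p, |A| + |B| - 1) for A, B nonempty in Z/pZ.
|A| = 2, |B| = 4, p = 29.
CD lower bound = min(29, 2 + 4 - 1) = min(29, 5) = 5.
Compute A + B mod 29 directly:
a = 10: 10+2=12, 10+3=13, 10+13=23, 10+23=4
a = 19: 19+2=21, 19+3=22, 19+13=3, 19+23=13
A + B = {3, 4, 12, 13, 21, 22, 23}, so |A + B| = 7.
Verify: 7 ≥ 5? Yes ✓.

CD lower bound = 5, actual |A + B| = 7.


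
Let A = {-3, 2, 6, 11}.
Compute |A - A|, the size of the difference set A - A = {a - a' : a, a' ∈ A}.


A - A = {a - a' : a, a' ∈ A}; |A| = 4.
Bounds: 2|A|-1 ≤ |A - A| ≤ |A|² - |A| + 1, i.e. 7 ≤ |A - A| ≤ 13.
Note: 0 ∈ A - A always (from a - a). The set is symmetric: if d ∈ A - A then -d ∈ A - A.
Enumerate nonzero differences d = a - a' with a > a' (then include -d):
Positive differences: {4, 5, 9, 14}
Full difference set: {0} ∪ (positive diffs) ∪ (negative diffs).
|A - A| = 1 + 2·4 = 9 (matches direct enumeration: 9).

|A - A| = 9


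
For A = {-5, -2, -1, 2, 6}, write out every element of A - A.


A - A = {a - a' : a, a' ∈ A}.
Compute a - a' for each ordered pair (a, a'):
a = -5: -5--5=0, -5--2=-3, -5--1=-4, -5-2=-7, -5-6=-11
a = -2: -2--5=3, -2--2=0, -2--1=-1, -2-2=-4, -2-6=-8
a = -1: -1--5=4, -1--2=1, -1--1=0, -1-2=-3, -1-6=-7
a = 2: 2--5=7, 2--2=4, 2--1=3, 2-2=0, 2-6=-4
a = 6: 6--5=11, 6--2=8, 6--1=7, 6-2=4, 6-6=0
Collecting distinct values (and noting 0 appears from a-a):
A - A = {-11, -8, -7, -4, -3, -1, 0, 1, 3, 4, 7, 8, 11}
|A - A| = 13

A - A = {-11, -8, -7, -4, -3, -1, 0, 1, 3, 4, 7, 8, 11}


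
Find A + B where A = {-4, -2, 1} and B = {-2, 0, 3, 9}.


A + B = {a + b : a ∈ A, b ∈ B}.
Enumerate all |A|·|B| = 3·4 = 12 pairs (a, b) and collect distinct sums.
a = -4: -4+-2=-6, -4+0=-4, -4+3=-1, -4+9=5
a = -2: -2+-2=-4, -2+0=-2, -2+3=1, -2+9=7
a = 1: 1+-2=-1, 1+0=1, 1+3=4, 1+9=10
Collecting distinct sums: A + B = {-6, -4, -2, -1, 1, 4, 5, 7, 10}
|A + B| = 9

A + B = {-6, -4, -2, -1, 1, 4, 5, 7, 10}


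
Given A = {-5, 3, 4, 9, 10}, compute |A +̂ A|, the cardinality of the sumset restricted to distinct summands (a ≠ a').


Restricted sumset: A +̂ A = {a + a' : a ∈ A, a' ∈ A, a ≠ a'}.
Equivalently, take A + A and drop any sum 2a that is achievable ONLY as a + a for a ∈ A (i.e. sums representable only with equal summands).
Enumerate pairs (a, a') with a < a' (symmetric, so each unordered pair gives one sum; this covers all a ≠ a'):
  -5 + 3 = -2
  -5 + 4 = -1
  -5 + 9 = 4
  -5 + 10 = 5
  3 + 4 = 7
  3 + 9 = 12
  3 + 10 = 13
  4 + 9 = 13
  4 + 10 = 14
  9 + 10 = 19
Collected distinct sums: {-2, -1, 4, 5, 7, 12, 13, 14, 19}
|A +̂ A| = 9
(Reference bound: |A +̂ A| ≥ 2|A| - 3 for |A| ≥ 2, with |A| = 5 giving ≥ 7.)

|A +̂ A| = 9


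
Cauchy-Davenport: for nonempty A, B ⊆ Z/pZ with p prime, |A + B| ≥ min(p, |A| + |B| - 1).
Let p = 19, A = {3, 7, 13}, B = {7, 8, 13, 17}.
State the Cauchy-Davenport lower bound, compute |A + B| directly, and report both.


Cauchy-Davenport: |A + B| ≥ min(p, |A| + |B| - 1) for A, B nonempty in Z/pZ.
|A| = 3, |B| = 4, p = 19.
CD lower bound = min(19, 3 + 4 - 1) = min(19, 6) = 6.
Compute A + B mod 19 directly:
a = 3: 3+7=10, 3+8=11, 3+13=16, 3+17=1
a = 7: 7+7=14, 7+8=15, 7+13=1, 7+17=5
a = 13: 13+7=1, 13+8=2, 13+13=7, 13+17=11
A + B = {1, 2, 5, 7, 10, 11, 14, 15, 16}, so |A + B| = 9.
Verify: 9 ≥ 6? Yes ✓.

CD lower bound = 6, actual |A + B| = 9.


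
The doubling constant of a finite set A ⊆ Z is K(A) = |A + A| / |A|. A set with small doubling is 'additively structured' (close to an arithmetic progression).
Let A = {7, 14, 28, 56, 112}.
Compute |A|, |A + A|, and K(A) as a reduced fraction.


|A| = 5.
Compute A + A by enumerating all 25 pairs.
A + A = {14, 21, 28, 35, 42, 56, 63, 70, 84, 112, 119, 126, 140, 168, 224}, so |A + A| = 15.
K = |A + A| / |A| = 15/5 = 3/1 ≈ 3.0000.
Reference: AP of size 5 gives K = 9/5 ≈ 1.8000; a fully generic set of size 5 gives K ≈ 3.0000.

|A| = 5, |A + A| = 15, K = 15/5 = 3/1.


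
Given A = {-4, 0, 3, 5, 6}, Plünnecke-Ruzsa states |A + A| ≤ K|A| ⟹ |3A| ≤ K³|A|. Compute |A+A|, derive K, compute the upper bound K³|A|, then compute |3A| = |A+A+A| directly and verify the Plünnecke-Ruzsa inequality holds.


|A| = 5.
Step 1: Compute A + A by enumerating all 25 pairs.
A + A = {-8, -4, -1, 0, 1, 2, 3, 5, 6, 8, 9, 10, 11, 12}, so |A + A| = 14.
Step 2: Doubling constant K = |A + A|/|A| = 14/5 = 14/5 ≈ 2.8000.
Step 3: Plünnecke-Ruzsa gives |3A| ≤ K³·|A| = (2.8000)³ · 5 ≈ 109.7600.
Step 4: Compute 3A = A + A + A directly by enumerating all triples (a,b,c) ∈ A³; |3A| = 26.
Step 5: Check 26 ≤ 109.7600? Yes ✓.

K = 14/5, Plünnecke-Ruzsa bound K³|A| ≈ 109.7600, |3A| = 26, inequality holds.


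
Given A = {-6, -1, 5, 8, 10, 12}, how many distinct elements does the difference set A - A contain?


A - A = {a - a' : a, a' ∈ A}; |A| = 6.
Bounds: 2|A|-1 ≤ |A - A| ≤ |A|² - |A| + 1, i.e. 11 ≤ |A - A| ≤ 31.
Note: 0 ∈ A - A always (from a - a). The set is symmetric: if d ∈ A - A then -d ∈ A - A.
Enumerate nonzero differences d = a - a' with a > a' (then include -d):
Positive differences: {2, 3, 4, 5, 6, 7, 9, 11, 13, 14, 16, 18}
Full difference set: {0} ∪ (positive diffs) ∪ (negative diffs).
|A - A| = 1 + 2·12 = 25 (matches direct enumeration: 25).

|A - A| = 25


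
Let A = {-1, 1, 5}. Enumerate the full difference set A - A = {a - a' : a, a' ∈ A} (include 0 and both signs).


A - A = {a - a' : a, a' ∈ A}.
Compute a - a' for each ordered pair (a, a'):
a = -1: -1--1=0, -1-1=-2, -1-5=-6
a = 1: 1--1=2, 1-1=0, 1-5=-4
a = 5: 5--1=6, 5-1=4, 5-5=0
Collecting distinct values (and noting 0 appears from a-a):
A - A = {-6, -4, -2, 0, 2, 4, 6}
|A - A| = 7

A - A = {-6, -4, -2, 0, 2, 4, 6}


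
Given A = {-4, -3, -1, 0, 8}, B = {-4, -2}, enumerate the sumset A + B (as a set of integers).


A + B = {a + b : a ∈ A, b ∈ B}.
Enumerate all |A|·|B| = 5·2 = 10 pairs (a, b) and collect distinct sums.
a = -4: -4+-4=-8, -4+-2=-6
a = -3: -3+-4=-7, -3+-2=-5
a = -1: -1+-4=-5, -1+-2=-3
a = 0: 0+-4=-4, 0+-2=-2
a = 8: 8+-4=4, 8+-2=6
Collecting distinct sums: A + B = {-8, -7, -6, -5, -4, -3, -2, 4, 6}
|A + B| = 9

A + B = {-8, -7, -6, -5, -4, -3, -2, 4, 6}


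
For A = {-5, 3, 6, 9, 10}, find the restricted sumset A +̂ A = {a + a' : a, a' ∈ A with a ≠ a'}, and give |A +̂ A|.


Restricted sumset: A +̂ A = {a + a' : a ∈ A, a' ∈ A, a ≠ a'}.
Equivalently, take A + A and drop any sum 2a that is achievable ONLY as a + a for a ∈ A (i.e. sums representable only with equal summands).
Enumerate pairs (a, a') with a < a' (symmetric, so each unordered pair gives one sum; this covers all a ≠ a'):
  -5 + 3 = -2
  -5 + 6 = 1
  -5 + 9 = 4
  -5 + 10 = 5
  3 + 6 = 9
  3 + 9 = 12
  3 + 10 = 13
  6 + 9 = 15
  6 + 10 = 16
  9 + 10 = 19
Collected distinct sums: {-2, 1, 4, 5, 9, 12, 13, 15, 16, 19}
|A +̂ A| = 10
(Reference bound: |A +̂ A| ≥ 2|A| - 3 for |A| ≥ 2, with |A| = 5 giving ≥ 7.)

|A +̂ A| = 10


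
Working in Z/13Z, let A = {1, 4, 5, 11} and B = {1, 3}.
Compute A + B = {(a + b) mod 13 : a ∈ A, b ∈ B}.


Work in Z/13Z: reduce every sum a + b modulo 13.
Enumerate all 8 pairs:
a = 1: 1+1=2, 1+3=4
a = 4: 4+1=5, 4+3=7
a = 5: 5+1=6, 5+3=8
a = 11: 11+1=12, 11+3=1
Distinct residues collected: {1, 2, 4, 5, 6, 7, 8, 12}
|A + B| = 8 (out of 13 total residues).

A + B = {1, 2, 4, 5, 6, 7, 8, 12}


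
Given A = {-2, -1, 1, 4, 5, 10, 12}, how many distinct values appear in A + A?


A + A = {a + a' : a, a' ∈ A}; |A| = 7.
General bounds: 2|A| - 1 ≤ |A + A| ≤ |A|(|A|+1)/2, i.e. 13 ≤ |A + A| ≤ 28.
Lower bound 2|A|-1 is attained iff A is an arithmetic progression.
Enumerate sums a + a' for a ≤ a' (symmetric, so this suffices):
a = -2: -2+-2=-4, -2+-1=-3, -2+1=-1, -2+4=2, -2+5=3, -2+10=8, -2+12=10
a = -1: -1+-1=-2, -1+1=0, -1+4=3, -1+5=4, -1+10=9, -1+12=11
a = 1: 1+1=2, 1+4=5, 1+5=6, 1+10=11, 1+12=13
a = 4: 4+4=8, 4+5=9, 4+10=14, 4+12=16
a = 5: 5+5=10, 5+10=15, 5+12=17
a = 10: 10+10=20, 10+12=22
a = 12: 12+12=24
Distinct sums: {-4, -3, -2, -1, 0, 2, 3, 4, 5, 6, 8, 9, 10, 11, 13, 14, 15, 16, 17, 20, 22, 24}
|A + A| = 22

|A + A| = 22


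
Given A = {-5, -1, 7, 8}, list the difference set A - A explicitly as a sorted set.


A - A = {a - a' : a, a' ∈ A}.
Compute a - a' for each ordered pair (a, a'):
a = -5: -5--5=0, -5--1=-4, -5-7=-12, -5-8=-13
a = -1: -1--5=4, -1--1=0, -1-7=-8, -1-8=-9
a = 7: 7--5=12, 7--1=8, 7-7=0, 7-8=-1
a = 8: 8--5=13, 8--1=9, 8-7=1, 8-8=0
Collecting distinct values (and noting 0 appears from a-a):
A - A = {-13, -12, -9, -8, -4, -1, 0, 1, 4, 8, 9, 12, 13}
|A - A| = 13

A - A = {-13, -12, -9, -8, -4, -1, 0, 1, 4, 8, 9, 12, 13}


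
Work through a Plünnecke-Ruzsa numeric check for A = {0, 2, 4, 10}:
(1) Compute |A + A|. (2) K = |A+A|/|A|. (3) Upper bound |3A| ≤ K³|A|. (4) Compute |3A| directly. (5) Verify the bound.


|A| = 4.
Step 1: Compute A + A by enumerating all 16 pairs.
A + A = {0, 2, 4, 6, 8, 10, 12, 14, 20}, so |A + A| = 9.
Step 2: Doubling constant K = |A + A|/|A| = 9/4 = 9/4 ≈ 2.2500.
Step 3: Plünnecke-Ruzsa gives |3A| ≤ K³·|A| = (2.2500)³ · 4 ≈ 45.5625.
Step 4: Compute 3A = A + A + A directly by enumerating all triples (a,b,c) ∈ A³; |3A| = 14.
Step 5: Check 14 ≤ 45.5625? Yes ✓.

K = 9/4, Plünnecke-Ruzsa bound K³|A| ≈ 45.5625, |3A| = 14, inequality holds.


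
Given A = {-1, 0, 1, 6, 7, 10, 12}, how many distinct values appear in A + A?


A + A = {a + a' : a, a' ∈ A}; |A| = 7.
General bounds: 2|A| - 1 ≤ |A + A| ≤ |A|(|A|+1)/2, i.e. 13 ≤ |A + A| ≤ 28.
Lower bound 2|A|-1 is attained iff A is an arithmetic progression.
Enumerate sums a + a' for a ≤ a' (symmetric, so this suffices):
a = -1: -1+-1=-2, -1+0=-1, -1+1=0, -1+6=5, -1+7=6, -1+10=9, -1+12=11
a = 0: 0+0=0, 0+1=1, 0+6=6, 0+7=7, 0+10=10, 0+12=12
a = 1: 1+1=2, 1+6=7, 1+7=8, 1+10=11, 1+12=13
a = 6: 6+6=12, 6+7=13, 6+10=16, 6+12=18
a = 7: 7+7=14, 7+10=17, 7+12=19
a = 10: 10+10=20, 10+12=22
a = 12: 12+12=24
Distinct sums: {-2, -1, 0, 1, 2, 5, 6, 7, 8, 9, 10, 11, 12, 13, 14, 16, 17, 18, 19, 20, 22, 24}
|A + A| = 22

|A + A| = 22


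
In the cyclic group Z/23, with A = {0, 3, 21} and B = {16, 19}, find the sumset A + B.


Work in Z/23Z: reduce every sum a + b modulo 23.
Enumerate all 6 pairs:
a = 0: 0+16=16, 0+19=19
a = 3: 3+16=19, 3+19=22
a = 21: 21+16=14, 21+19=17
Distinct residues collected: {14, 16, 17, 19, 22}
|A + B| = 5 (out of 23 total residues).

A + B = {14, 16, 17, 19, 22}


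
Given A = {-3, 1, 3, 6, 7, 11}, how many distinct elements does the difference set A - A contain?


A - A = {a - a' : a, a' ∈ A}; |A| = 6.
Bounds: 2|A|-1 ≤ |A - A| ≤ |A|² - |A| + 1, i.e. 11 ≤ |A - A| ≤ 31.
Note: 0 ∈ A - A always (from a - a). The set is symmetric: if d ∈ A - A then -d ∈ A - A.
Enumerate nonzero differences d = a - a' with a > a' (then include -d):
Positive differences: {1, 2, 3, 4, 5, 6, 8, 9, 10, 14}
Full difference set: {0} ∪ (positive diffs) ∪ (negative diffs).
|A - A| = 1 + 2·10 = 21 (matches direct enumeration: 21).

|A - A| = 21


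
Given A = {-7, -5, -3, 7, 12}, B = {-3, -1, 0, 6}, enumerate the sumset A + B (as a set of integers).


A + B = {a + b : a ∈ A, b ∈ B}.
Enumerate all |A|·|B| = 5·4 = 20 pairs (a, b) and collect distinct sums.
a = -7: -7+-3=-10, -7+-1=-8, -7+0=-7, -7+6=-1
a = -5: -5+-3=-8, -5+-1=-6, -5+0=-5, -5+6=1
a = -3: -3+-3=-6, -3+-1=-4, -3+0=-3, -3+6=3
a = 7: 7+-3=4, 7+-1=6, 7+0=7, 7+6=13
a = 12: 12+-3=9, 12+-1=11, 12+0=12, 12+6=18
Collecting distinct sums: A + B = {-10, -8, -7, -6, -5, -4, -3, -1, 1, 3, 4, 6, 7, 9, 11, 12, 13, 18}
|A + B| = 18

A + B = {-10, -8, -7, -6, -5, -4, -3, -1, 1, 3, 4, 6, 7, 9, 11, 12, 13, 18}


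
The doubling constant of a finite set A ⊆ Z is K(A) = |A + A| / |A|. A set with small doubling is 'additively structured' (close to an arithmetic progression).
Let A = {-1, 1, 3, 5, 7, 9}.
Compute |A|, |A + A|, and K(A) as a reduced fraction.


|A| = 6.
Compute A + A by enumerating all 36 pairs.
A + A = {-2, 0, 2, 4, 6, 8, 10, 12, 14, 16, 18}, so |A + A| = 11.
K = |A + A| / |A| = 11/6 (already in lowest terms) ≈ 1.8333.
Reference: AP of size 6 gives K = 11/6 ≈ 1.8333; a fully generic set of size 6 gives K ≈ 3.5000.

|A| = 6, |A + A| = 11, K = 11/6.


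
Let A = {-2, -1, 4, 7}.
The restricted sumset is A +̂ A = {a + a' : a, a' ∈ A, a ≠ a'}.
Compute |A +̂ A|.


Restricted sumset: A +̂ A = {a + a' : a ∈ A, a' ∈ A, a ≠ a'}.
Equivalently, take A + A and drop any sum 2a that is achievable ONLY as a + a for a ∈ A (i.e. sums representable only with equal summands).
Enumerate pairs (a, a') with a < a' (symmetric, so each unordered pair gives one sum; this covers all a ≠ a'):
  -2 + -1 = -3
  -2 + 4 = 2
  -2 + 7 = 5
  -1 + 4 = 3
  -1 + 7 = 6
  4 + 7 = 11
Collected distinct sums: {-3, 2, 3, 5, 6, 11}
|A +̂ A| = 6
(Reference bound: |A +̂ A| ≥ 2|A| - 3 for |A| ≥ 2, with |A| = 4 giving ≥ 5.)

|A +̂ A| = 6


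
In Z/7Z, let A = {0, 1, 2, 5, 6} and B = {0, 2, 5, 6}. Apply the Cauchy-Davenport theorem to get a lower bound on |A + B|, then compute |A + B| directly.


Cauchy-Davenport: |A + B| ≥ min(p, |A| + |B| - 1) for A, B nonempty in Z/pZ.
|A| = 5, |B| = 4, p = 7.
CD lower bound = min(7, 5 + 4 - 1) = min(7, 8) = 7.
Compute A + B mod 7 directly:
a = 0: 0+0=0, 0+2=2, 0+5=5, 0+6=6
a = 1: 1+0=1, 1+2=3, 1+5=6, 1+6=0
a = 2: 2+0=2, 2+2=4, 2+5=0, 2+6=1
a = 5: 5+0=5, 5+2=0, 5+5=3, 5+6=4
a = 6: 6+0=6, 6+2=1, 6+5=4, 6+6=5
A + B = {0, 1, 2, 3, 4, 5, 6}, so |A + B| = 7.
Verify: 7 ≥ 7? Yes ✓.

CD lower bound = 7, actual |A + B| = 7.


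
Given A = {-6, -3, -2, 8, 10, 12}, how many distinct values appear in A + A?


A + A = {a + a' : a, a' ∈ A}; |A| = 6.
General bounds: 2|A| - 1 ≤ |A + A| ≤ |A|(|A|+1)/2, i.e. 11 ≤ |A + A| ≤ 21.
Lower bound 2|A|-1 is attained iff A is an arithmetic progression.
Enumerate sums a + a' for a ≤ a' (symmetric, so this suffices):
a = -6: -6+-6=-12, -6+-3=-9, -6+-2=-8, -6+8=2, -6+10=4, -6+12=6
a = -3: -3+-3=-6, -3+-2=-5, -3+8=5, -3+10=7, -3+12=9
a = -2: -2+-2=-4, -2+8=6, -2+10=8, -2+12=10
a = 8: 8+8=16, 8+10=18, 8+12=20
a = 10: 10+10=20, 10+12=22
a = 12: 12+12=24
Distinct sums: {-12, -9, -8, -6, -5, -4, 2, 4, 5, 6, 7, 8, 9, 10, 16, 18, 20, 22, 24}
|A + A| = 19

|A + A| = 19


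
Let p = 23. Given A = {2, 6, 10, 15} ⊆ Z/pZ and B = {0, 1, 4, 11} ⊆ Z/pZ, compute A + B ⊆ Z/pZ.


Work in Z/23Z: reduce every sum a + b modulo 23.
Enumerate all 16 pairs:
a = 2: 2+0=2, 2+1=3, 2+4=6, 2+11=13
a = 6: 6+0=6, 6+1=7, 6+4=10, 6+11=17
a = 10: 10+0=10, 10+1=11, 10+4=14, 10+11=21
a = 15: 15+0=15, 15+1=16, 15+4=19, 15+11=3
Distinct residues collected: {2, 3, 6, 7, 10, 11, 13, 14, 15, 16, 17, 19, 21}
|A + B| = 13 (out of 23 total residues).

A + B = {2, 3, 6, 7, 10, 11, 13, 14, 15, 16, 17, 19, 21}


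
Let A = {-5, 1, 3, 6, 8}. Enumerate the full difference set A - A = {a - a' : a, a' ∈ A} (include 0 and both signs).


A - A = {a - a' : a, a' ∈ A}.
Compute a - a' for each ordered pair (a, a'):
a = -5: -5--5=0, -5-1=-6, -5-3=-8, -5-6=-11, -5-8=-13
a = 1: 1--5=6, 1-1=0, 1-3=-2, 1-6=-5, 1-8=-7
a = 3: 3--5=8, 3-1=2, 3-3=0, 3-6=-3, 3-8=-5
a = 6: 6--5=11, 6-1=5, 6-3=3, 6-6=0, 6-8=-2
a = 8: 8--5=13, 8-1=7, 8-3=5, 8-6=2, 8-8=0
Collecting distinct values (and noting 0 appears from a-a):
A - A = {-13, -11, -8, -7, -6, -5, -3, -2, 0, 2, 3, 5, 6, 7, 8, 11, 13}
|A - A| = 17

A - A = {-13, -11, -8, -7, -6, -5, -3, -2, 0, 2, 3, 5, 6, 7, 8, 11, 13}


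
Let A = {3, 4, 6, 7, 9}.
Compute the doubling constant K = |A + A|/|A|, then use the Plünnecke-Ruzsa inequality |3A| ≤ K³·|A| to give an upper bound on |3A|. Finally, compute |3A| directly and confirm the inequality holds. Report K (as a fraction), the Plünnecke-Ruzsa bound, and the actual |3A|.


|A| = 5.
Step 1: Compute A + A by enumerating all 25 pairs.
A + A = {6, 7, 8, 9, 10, 11, 12, 13, 14, 15, 16, 18}, so |A + A| = 12.
Step 2: Doubling constant K = |A + A|/|A| = 12/5 = 12/5 ≈ 2.4000.
Step 3: Plünnecke-Ruzsa gives |3A| ≤ K³·|A| = (2.4000)³ · 5 ≈ 69.1200.
Step 4: Compute 3A = A + A + A directly by enumerating all triples (a,b,c) ∈ A³; |3A| = 18.
Step 5: Check 18 ≤ 69.1200? Yes ✓.

K = 12/5, Plünnecke-Ruzsa bound K³|A| ≈ 69.1200, |3A| = 18, inequality holds.


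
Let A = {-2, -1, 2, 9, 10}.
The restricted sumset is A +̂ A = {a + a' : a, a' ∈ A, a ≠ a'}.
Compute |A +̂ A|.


Restricted sumset: A +̂ A = {a + a' : a ∈ A, a' ∈ A, a ≠ a'}.
Equivalently, take A + A and drop any sum 2a that is achievable ONLY as a + a for a ∈ A (i.e. sums representable only with equal summands).
Enumerate pairs (a, a') with a < a' (symmetric, so each unordered pair gives one sum; this covers all a ≠ a'):
  -2 + -1 = -3
  -2 + 2 = 0
  -2 + 9 = 7
  -2 + 10 = 8
  -1 + 2 = 1
  -1 + 9 = 8
  -1 + 10 = 9
  2 + 9 = 11
  2 + 10 = 12
  9 + 10 = 19
Collected distinct sums: {-3, 0, 1, 7, 8, 9, 11, 12, 19}
|A +̂ A| = 9
(Reference bound: |A +̂ A| ≥ 2|A| - 3 for |A| ≥ 2, with |A| = 5 giving ≥ 7.)

|A +̂ A| = 9


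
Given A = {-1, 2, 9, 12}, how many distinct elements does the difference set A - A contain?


A - A = {a - a' : a, a' ∈ A}; |A| = 4.
Bounds: 2|A|-1 ≤ |A - A| ≤ |A|² - |A| + 1, i.e. 7 ≤ |A - A| ≤ 13.
Note: 0 ∈ A - A always (from a - a). The set is symmetric: if d ∈ A - A then -d ∈ A - A.
Enumerate nonzero differences d = a - a' with a > a' (then include -d):
Positive differences: {3, 7, 10, 13}
Full difference set: {0} ∪ (positive diffs) ∪ (negative diffs).
|A - A| = 1 + 2·4 = 9 (matches direct enumeration: 9).

|A - A| = 9


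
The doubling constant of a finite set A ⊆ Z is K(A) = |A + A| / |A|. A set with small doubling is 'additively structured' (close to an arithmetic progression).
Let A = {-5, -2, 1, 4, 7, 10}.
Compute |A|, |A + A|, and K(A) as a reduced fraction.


|A| = 6.
Compute A + A by enumerating all 36 pairs.
A + A = {-10, -7, -4, -1, 2, 5, 8, 11, 14, 17, 20}, so |A + A| = 11.
K = |A + A| / |A| = 11/6 (already in lowest terms) ≈ 1.8333.
Reference: AP of size 6 gives K = 11/6 ≈ 1.8333; a fully generic set of size 6 gives K ≈ 3.5000.

|A| = 6, |A + A| = 11, K = 11/6.


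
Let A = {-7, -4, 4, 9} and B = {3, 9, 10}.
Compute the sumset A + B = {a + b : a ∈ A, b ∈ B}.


A + B = {a + b : a ∈ A, b ∈ B}.
Enumerate all |A|·|B| = 4·3 = 12 pairs (a, b) and collect distinct sums.
a = -7: -7+3=-4, -7+9=2, -7+10=3
a = -4: -4+3=-1, -4+9=5, -4+10=6
a = 4: 4+3=7, 4+9=13, 4+10=14
a = 9: 9+3=12, 9+9=18, 9+10=19
Collecting distinct sums: A + B = {-4, -1, 2, 3, 5, 6, 7, 12, 13, 14, 18, 19}
|A + B| = 12

A + B = {-4, -1, 2, 3, 5, 6, 7, 12, 13, 14, 18, 19}


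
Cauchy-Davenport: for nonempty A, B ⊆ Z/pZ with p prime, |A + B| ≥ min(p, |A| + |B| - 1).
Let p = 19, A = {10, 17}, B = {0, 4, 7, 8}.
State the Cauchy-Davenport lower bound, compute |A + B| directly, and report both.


Cauchy-Davenport: |A + B| ≥ min(p, |A| + |B| - 1) for A, B nonempty in Z/pZ.
|A| = 2, |B| = 4, p = 19.
CD lower bound = min(19, 2 + 4 - 1) = min(19, 5) = 5.
Compute A + B mod 19 directly:
a = 10: 10+0=10, 10+4=14, 10+7=17, 10+8=18
a = 17: 17+0=17, 17+4=2, 17+7=5, 17+8=6
A + B = {2, 5, 6, 10, 14, 17, 18}, so |A + B| = 7.
Verify: 7 ≥ 5? Yes ✓.

CD lower bound = 5, actual |A + B| = 7.


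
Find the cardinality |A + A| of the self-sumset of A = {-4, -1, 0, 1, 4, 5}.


A + A = {a + a' : a, a' ∈ A}; |A| = 6.
General bounds: 2|A| - 1 ≤ |A + A| ≤ |A|(|A|+1)/2, i.e. 11 ≤ |A + A| ≤ 21.
Lower bound 2|A|-1 is attained iff A is an arithmetic progression.
Enumerate sums a + a' for a ≤ a' (symmetric, so this suffices):
a = -4: -4+-4=-8, -4+-1=-5, -4+0=-4, -4+1=-3, -4+4=0, -4+5=1
a = -1: -1+-1=-2, -1+0=-1, -1+1=0, -1+4=3, -1+5=4
a = 0: 0+0=0, 0+1=1, 0+4=4, 0+5=5
a = 1: 1+1=2, 1+4=5, 1+5=6
a = 4: 4+4=8, 4+5=9
a = 5: 5+5=10
Distinct sums: {-8, -5, -4, -3, -2, -1, 0, 1, 2, 3, 4, 5, 6, 8, 9, 10}
|A + A| = 16

|A + A| = 16


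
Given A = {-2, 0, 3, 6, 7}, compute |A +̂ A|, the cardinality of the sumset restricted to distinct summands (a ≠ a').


Restricted sumset: A +̂ A = {a + a' : a ∈ A, a' ∈ A, a ≠ a'}.
Equivalently, take A + A and drop any sum 2a that is achievable ONLY as a + a for a ∈ A (i.e. sums representable only with equal summands).
Enumerate pairs (a, a') with a < a' (symmetric, so each unordered pair gives one sum; this covers all a ≠ a'):
  -2 + 0 = -2
  -2 + 3 = 1
  -2 + 6 = 4
  -2 + 7 = 5
  0 + 3 = 3
  0 + 6 = 6
  0 + 7 = 7
  3 + 6 = 9
  3 + 7 = 10
  6 + 7 = 13
Collected distinct sums: {-2, 1, 3, 4, 5, 6, 7, 9, 10, 13}
|A +̂ A| = 10
(Reference bound: |A +̂ A| ≥ 2|A| - 3 for |A| ≥ 2, with |A| = 5 giving ≥ 7.)

|A +̂ A| = 10


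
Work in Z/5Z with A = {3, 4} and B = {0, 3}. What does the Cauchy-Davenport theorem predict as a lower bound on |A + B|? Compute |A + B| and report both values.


Cauchy-Davenport: |A + B| ≥ min(p, |A| + |B| - 1) for A, B nonempty in Z/pZ.
|A| = 2, |B| = 2, p = 5.
CD lower bound = min(5, 2 + 2 - 1) = min(5, 3) = 3.
Compute A + B mod 5 directly:
a = 3: 3+0=3, 3+3=1
a = 4: 4+0=4, 4+3=2
A + B = {1, 2, 3, 4}, so |A + B| = 4.
Verify: 4 ≥ 3? Yes ✓.

CD lower bound = 3, actual |A + B| = 4.


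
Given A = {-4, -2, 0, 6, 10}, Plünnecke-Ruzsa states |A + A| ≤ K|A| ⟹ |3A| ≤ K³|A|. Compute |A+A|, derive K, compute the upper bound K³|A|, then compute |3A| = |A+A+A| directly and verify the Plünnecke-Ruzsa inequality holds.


|A| = 5.
Step 1: Compute A + A by enumerating all 25 pairs.
A + A = {-8, -6, -4, -2, 0, 2, 4, 6, 8, 10, 12, 16, 20}, so |A + A| = 13.
Step 2: Doubling constant K = |A + A|/|A| = 13/5 = 13/5 ≈ 2.6000.
Step 3: Plünnecke-Ruzsa gives |3A| ≤ K³·|A| = (2.6000)³ · 5 ≈ 87.8800.
Step 4: Compute 3A = A + A + A directly by enumerating all triples (a,b,c) ∈ A³; |3A| = 20.
Step 5: Check 20 ≤ 87.8800? Yes ✓.

K = 13/5, Plünnecke-Ruzsa bound K³|A| ≈ 87.8800, |3A| = 20, inequality holds.


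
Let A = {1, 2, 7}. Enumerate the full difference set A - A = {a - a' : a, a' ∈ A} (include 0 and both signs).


A - A = {a - a' : a, a' ∈ A}.
Compute a - a' for each ordered pair (a, a'):
a = 1: 1-1=0, 1-2=-1, 1-7=-6
a = 2: 2-1=1, 2-2=0, 2-7=-5
a = 7: 7-1=6, 7-2=5, 7-7=0
Collecting distinct values (and noting 0 appears from a-a):
A - A = {-6, -5, -1, 0, 1, 5, 6}
|A - A| = 7

A - A = {-6, -5, -1, 0, 1, 5, 6}


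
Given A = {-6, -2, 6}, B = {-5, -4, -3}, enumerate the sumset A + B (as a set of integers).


A + B = {a + b : a ∈ A, b ∈ B}.
Enumerate all |A|·|B| = 3·3 = 9 pairs (a, b) and collect distinct sums.
a = -6: -6+-5=-11, -6+-4=-10, -6+-3=-9
a = -2: -2+-5=-7, -2+-4=-6, -2+-3=-5
a = 6: 6+-5=1, 6+-4=2, 6+-3=3
Collecting distinct sums: A + B = {-11, -10, -9, -7, -6, -5, 1, 2, 3}
|A + B| = 9

A + B = {-11, -10, -9, -7, -6, -5, 1, 2, 3}


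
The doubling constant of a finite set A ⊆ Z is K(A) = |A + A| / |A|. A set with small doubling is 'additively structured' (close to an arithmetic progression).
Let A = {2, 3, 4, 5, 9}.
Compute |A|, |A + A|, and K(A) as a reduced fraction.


|A| = 5.
Compute A + A by enumerating all 25 pairs.
A + A = {4, 5, 6, 7, 8, 9, 10, 11, 12, 13, 14, 18}, so |A + A| = 12.
K = |A + A| / |A| = 12/5 (already in lowest terms) ≈ 2.4000.
Reference: AP of size 5 gives K = 9/5 ≈ 1.8000; a fully generic set of size 5 gives K ≈ 3.0000.

|A| = 5, |A + A| = 12, K = 12/5.


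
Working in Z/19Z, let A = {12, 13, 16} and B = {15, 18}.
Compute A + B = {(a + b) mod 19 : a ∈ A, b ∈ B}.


Work in Z/19Z: reduce every sum a + b modulo 19.
Enumerate all 6 pairs:
a = 12: 12+15=8, 12+18=11
a = 13: 13+15=9, 13+18=12
a = 16: 16+15=12, 16+18=15
Distinct residues collected: {8, 9, 11, 12, 15}
|A + B| = 5 (out of 19 total residues).

A + B = {8, 9, 11, 12, 15}


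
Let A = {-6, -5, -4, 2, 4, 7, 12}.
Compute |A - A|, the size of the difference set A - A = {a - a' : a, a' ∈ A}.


A - A = {a - a' : a, a' ∈ A}; |A| = 7.
Bounds: 2|A|-1 ≤ |A - A| ≤ |A|² - |A| + 1, i.e. 13 ≤ |A - A| ≤ 43.
Note: 0 ∈ A - A always (from a - a). The set is symmetric: if d ∈ A - A then -d ∈ A - A.
Enumerate nonzero differences d = a - a' with a > a' (then include -d):
Positive differences: {1, 2, 3, 5, 6, 7, 8, 9, 10, 11, 12, 13, 16, 17, 18}
Full difference set: {0} ∪ (positive diffs) ∪ (negative diffs).
|A - A| = 1 + 2·15 = 31 (matches direct enumeration: 31).

|A - A| = 31


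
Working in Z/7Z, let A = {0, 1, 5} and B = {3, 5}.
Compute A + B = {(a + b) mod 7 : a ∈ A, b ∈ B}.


Work in Z/7Z: reduce every sum a + b modulo 7.
Enumerate all 6 pairs:
a = 0: 0+3=3, 0+5=5
a = 1: 1+3=4, 1+5=6
a = 5: 5+3=1, 5+5=3
Distinct residues collected: {1, 3, 4, 5, 6}
|A + B| = 5 (out of 7 total residues).

A + B = {1, 3, 4, 5, 6}


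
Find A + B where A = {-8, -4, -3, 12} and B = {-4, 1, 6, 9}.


A + B = {a + b : a ∈ A, b ∈ B}.
Enumerate all |A|·|B| = 4·4 = 16 pairs (a, b) and collect distinct sums.
a = -8: -8+-4=-12, -8+1=-7, -8+6=-2, -8+9=1
a = -4: -4+-4=-8, -4+1=-3, -4+6=2, -4+9=5
a = -3: -3+-4=-7, -3+1=-2, -3+6=3, -3+9=6
a = 12: 12+-4=8, 12+1=13, 12+6=18, 12+9=21
Collecting distinct sums: A + B = {-12, -8, -7, -3, -2, 1, 2, 3, 5, 6, 8, 13, 18, 21}
|A + B| = 14

A + B = {-12, -8, -7, -3, -2, 1, 2, 3, 5, 6, 8, 13, 18, 21}


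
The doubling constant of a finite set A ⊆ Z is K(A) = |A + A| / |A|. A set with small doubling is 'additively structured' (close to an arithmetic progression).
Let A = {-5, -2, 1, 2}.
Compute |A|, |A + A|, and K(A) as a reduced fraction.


|A| = 4.
Compute A + A by enumerating all 16 pairs.
A + A = {-10, -7, -4, -3, -1, 0, 2, 3, 4}, so |A + A| = 9.
K = |A + A| / |A| = 9/4 (already in lowest terms) ≈ 2.2500.
Reference: AP of size 4 gives K = 7/4 ≈ 1.7500; a fully generic set of size 4 gives K ≈ 2.5000.

|A| = 4, |A + A| = 9, K = 9/4.


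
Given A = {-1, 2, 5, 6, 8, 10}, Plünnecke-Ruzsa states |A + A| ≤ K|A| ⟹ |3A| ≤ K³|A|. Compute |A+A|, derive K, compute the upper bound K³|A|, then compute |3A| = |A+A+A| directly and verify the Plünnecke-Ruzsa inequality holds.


|A| = 6.
Step 1: Compute A + A by enumerating all 36 pairs.
A + A = {-2, 1, 4, 5, 7, 8, 9, 10, 11, 12, 13, 14, 15, 16, 18, 20}, so |A + A| = 16.
Step 2: Doubling constant K = |A + A|/|A| = 16/6 = 16/6 ≈ 2.6667.
Step 3: Plünnecke-Ruzsa gives |3A| ≤ K³·|A| = (2.6667)³ · 6 ≈ 113.7778.
Step 4: Compute 3A = A + A + A directly by enumerating all triples (a,b,c) ∈ A³; |3A| = 27.
Step 5: Check 27 ≤ 113.7778? Yes ✓.

K = 16/6, Plünnecke-Ruzsa bound K³|A| ≈ 113.7778, |3A| = 27, inequality holds.


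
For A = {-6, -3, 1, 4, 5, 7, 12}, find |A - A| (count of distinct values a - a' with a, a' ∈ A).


A - A = {a - a' : a, a' ∈ A}; |A| = 7.
Bounds: 2|A|-1 ≤ |A - A| ≤ |A|² - |A| + 1, i.e. 13 ≤ |A - A| ≤ 43.
Note: 0 ∈ A - A always (from a - a). The set is symmetric: if d ∈ A - A then -d ∈ A - A.
Enumerate nonzero differences d = a - a' with a > a' (then include -d):
Positive differences: {1, 2, 3, 4, 5, 6, 7, 8, 10, 11, 13, 15, 18}
Full difference set: {0} ∪ (positive diffs) ∪ (negative diffs).
|A - A| = 1 + 2·13 = 27 (matches direct enumeration: 27).

|A - A| = 27
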